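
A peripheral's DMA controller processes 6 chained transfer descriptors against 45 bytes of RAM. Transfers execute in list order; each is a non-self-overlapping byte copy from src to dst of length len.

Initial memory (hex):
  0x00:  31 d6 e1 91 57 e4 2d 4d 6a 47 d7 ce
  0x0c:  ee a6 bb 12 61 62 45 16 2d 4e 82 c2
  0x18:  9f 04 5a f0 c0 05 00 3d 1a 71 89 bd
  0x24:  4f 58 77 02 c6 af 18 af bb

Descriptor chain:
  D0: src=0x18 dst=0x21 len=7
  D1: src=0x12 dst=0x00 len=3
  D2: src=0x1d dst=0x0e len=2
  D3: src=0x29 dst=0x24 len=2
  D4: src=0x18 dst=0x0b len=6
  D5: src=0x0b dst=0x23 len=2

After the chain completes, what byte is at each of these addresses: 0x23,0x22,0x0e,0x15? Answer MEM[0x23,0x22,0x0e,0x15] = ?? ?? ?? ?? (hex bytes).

D0: mem[0x21..0x27] <- [9f 04 5a f0 c0 05 00]
D1: mem[0x00..0x02] <- [45 16 2d]
D2: mem[0x0e..0x0f] <- [05 00]
D3: mem[0x24..0x25] <- [af 18]
D4: mem[0x0b..0x10] <- [9f 04 5a f0 c0 05]
D5: mem[0x23..0x24] <- [9f 04]
query mem[0x23]=0x9f, mem[0x22]=0x04, mem[0x0e]=0xf0, mem[0x15]=0x4e

MEM[0x23,0x22,0x0e,0x15] = 9f 04 f0 4e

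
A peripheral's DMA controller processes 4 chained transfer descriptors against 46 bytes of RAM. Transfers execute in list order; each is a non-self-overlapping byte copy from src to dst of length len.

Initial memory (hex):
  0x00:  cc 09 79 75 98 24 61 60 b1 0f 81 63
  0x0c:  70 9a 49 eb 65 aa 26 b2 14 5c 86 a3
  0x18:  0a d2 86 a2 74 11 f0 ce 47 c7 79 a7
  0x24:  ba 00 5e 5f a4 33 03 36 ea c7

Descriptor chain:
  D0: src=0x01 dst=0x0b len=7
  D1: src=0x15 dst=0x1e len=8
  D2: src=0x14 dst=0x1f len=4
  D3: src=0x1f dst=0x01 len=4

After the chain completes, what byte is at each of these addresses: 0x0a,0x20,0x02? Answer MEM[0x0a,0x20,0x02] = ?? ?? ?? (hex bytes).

MEM[0x0a,0x20,0x02] = 81 5c 5c

  after D0: wrote 7B at 0x0b = 09797598246160
  after D1: wrote 8B at 0x1e = 5c86a30ad286a274
  after D2: wrote 4B at 0x1f = 145c86a3
  after D3: wrote 4B at 0x01 = 145c86a3
query mem[0x0a]=0x81, mem[0x20]=0x5c, mem[0x02]=0x5c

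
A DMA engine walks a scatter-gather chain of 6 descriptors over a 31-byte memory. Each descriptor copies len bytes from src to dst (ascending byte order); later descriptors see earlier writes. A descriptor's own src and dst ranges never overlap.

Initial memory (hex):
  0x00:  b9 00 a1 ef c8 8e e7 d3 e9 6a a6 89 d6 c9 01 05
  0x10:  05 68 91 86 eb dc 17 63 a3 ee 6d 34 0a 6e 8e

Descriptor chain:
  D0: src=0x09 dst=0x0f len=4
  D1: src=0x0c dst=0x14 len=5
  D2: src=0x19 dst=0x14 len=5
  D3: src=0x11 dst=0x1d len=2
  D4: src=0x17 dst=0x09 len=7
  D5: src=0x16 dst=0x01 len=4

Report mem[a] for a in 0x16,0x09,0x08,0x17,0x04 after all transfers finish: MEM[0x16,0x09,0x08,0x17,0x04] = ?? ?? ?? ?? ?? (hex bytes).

MEM[0x16,0x09,0x08,0x17,0x04] = 34 0a e9 0a ee

#0 dst[0x0f+4] := {0x6a,0xa6,0x89,0xd6}
#1 dst[0x14+5] := {0xd6,0xc9,0x01,0x6a,0xa6}
#2 dst[0x14+5] := {0xee,0x6d,0x34,0x0a,0x6e}
#3 dst[0x1d+2] := {0x89,0xd6}
#4 dst[0x09+7] := {0x0a,0x6e,0xee,0x6d,0x34,0x0a,0x89}
#5 dst[0x01+4] := {0x34,0x0a,0x6e,0xee}
query mem[0x16]=0x34, mem[0x09]=0x0a, mem[0x08]=0xe9, mem[0x17]=0x0a, mem[0x04]=0xee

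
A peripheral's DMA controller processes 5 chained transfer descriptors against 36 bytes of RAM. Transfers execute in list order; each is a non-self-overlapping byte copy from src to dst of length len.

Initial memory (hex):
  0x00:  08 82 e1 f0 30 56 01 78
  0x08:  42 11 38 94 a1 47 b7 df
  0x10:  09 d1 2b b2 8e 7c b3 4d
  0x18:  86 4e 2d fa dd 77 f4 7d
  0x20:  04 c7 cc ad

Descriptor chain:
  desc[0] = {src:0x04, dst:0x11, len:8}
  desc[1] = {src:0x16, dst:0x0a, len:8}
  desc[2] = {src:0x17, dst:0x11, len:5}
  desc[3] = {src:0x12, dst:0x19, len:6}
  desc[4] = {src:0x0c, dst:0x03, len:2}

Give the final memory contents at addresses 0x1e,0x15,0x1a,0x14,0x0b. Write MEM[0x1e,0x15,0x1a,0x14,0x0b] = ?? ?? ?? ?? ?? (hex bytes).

MEM[0x1e,0x15,0x1a,0x14,0x0b] = 38 fa 4e 2d 38

  after D0: wrote 8B at 0x11 = 3056017842113894
  after D1: wrote 8B at 0x0a = 1138944e2dfadd77
  after D2: wrote 5B at 0x11 = 38944e2dfa
  after D3: wrote 6B at 0x19 = 944e2dfa1138
  after D4: wrote 2B at 0x03 = 944e
query mem[0x1e]=0x38, mem[0x15]=0xfa, mem[0x1a]=0x4e, mem[0x14]=0x2d, mem[0x0b]=0x38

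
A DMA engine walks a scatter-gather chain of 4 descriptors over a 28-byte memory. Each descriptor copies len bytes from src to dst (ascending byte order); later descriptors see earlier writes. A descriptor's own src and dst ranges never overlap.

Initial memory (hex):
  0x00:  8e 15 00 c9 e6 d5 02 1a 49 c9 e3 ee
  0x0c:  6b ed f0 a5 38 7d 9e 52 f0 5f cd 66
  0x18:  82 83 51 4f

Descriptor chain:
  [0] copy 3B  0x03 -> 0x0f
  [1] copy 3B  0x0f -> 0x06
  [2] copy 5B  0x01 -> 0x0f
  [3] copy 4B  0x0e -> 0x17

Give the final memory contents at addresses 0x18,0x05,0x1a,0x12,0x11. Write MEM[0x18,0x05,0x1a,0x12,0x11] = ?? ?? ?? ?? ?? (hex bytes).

#0 dst[0x0f+3] := {0xc9,0xe6,0xd5}
#1 dst[0x06+3] := {0xc9,0xe6,0xd5}
#2 dst[0x0f+5] := {0x15,0x00,0xc9,0xe6,0xd5}
#3 dst[0x17+4] := {0xf0,0x15,0x00,0xc9}
query mem[0x18]=0x15, mem[0x05]=0xd5, mem[0x1a]=0xc9, mem[0x12]=0xe6, mem[0x11]=0xc9

MEM[0x18,0x05,0x1a,0x12,0x11] = 15 d5 c9 e6 c9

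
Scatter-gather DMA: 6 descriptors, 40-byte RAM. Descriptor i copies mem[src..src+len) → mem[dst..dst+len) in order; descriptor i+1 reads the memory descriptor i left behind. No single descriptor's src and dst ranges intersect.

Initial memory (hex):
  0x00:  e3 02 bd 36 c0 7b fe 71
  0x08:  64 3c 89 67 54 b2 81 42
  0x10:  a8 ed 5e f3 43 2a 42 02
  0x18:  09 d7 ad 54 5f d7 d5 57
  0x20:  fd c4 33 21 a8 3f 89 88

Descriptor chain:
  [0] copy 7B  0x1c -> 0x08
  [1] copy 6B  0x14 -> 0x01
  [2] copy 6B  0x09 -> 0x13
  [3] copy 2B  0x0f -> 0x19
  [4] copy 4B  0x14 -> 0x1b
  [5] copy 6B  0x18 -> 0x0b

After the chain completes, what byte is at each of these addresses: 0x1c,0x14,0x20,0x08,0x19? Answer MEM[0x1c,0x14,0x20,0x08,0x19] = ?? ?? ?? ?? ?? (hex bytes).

[0] 0x1c->0x08 len=7 : 5f d7 d5 57 fd c4 33
[1] 0x14->0x01 len=6 : 43 2a 42 02 09 d7
[2] 0x09->0x13 len=6 : d7 d5 57 fd c4 33
[3] 0x0f->0x19 len=2 : 42 a8
[4] 0x14->0x1b len=4 : d5 57 fd c4
[5] 0x18->0x0b len=6 : 33 42 a8 d5 57 fd
query mem[0x1c]=0x57, mem[0x14]=0xd5, mem[0x20]=0xfd, mem[0x08]=0x5f, mem[0x19]=0x42

MEM[0x1c,0x14,0x20,0x08,0x19] = 57 d5 fd 5f 42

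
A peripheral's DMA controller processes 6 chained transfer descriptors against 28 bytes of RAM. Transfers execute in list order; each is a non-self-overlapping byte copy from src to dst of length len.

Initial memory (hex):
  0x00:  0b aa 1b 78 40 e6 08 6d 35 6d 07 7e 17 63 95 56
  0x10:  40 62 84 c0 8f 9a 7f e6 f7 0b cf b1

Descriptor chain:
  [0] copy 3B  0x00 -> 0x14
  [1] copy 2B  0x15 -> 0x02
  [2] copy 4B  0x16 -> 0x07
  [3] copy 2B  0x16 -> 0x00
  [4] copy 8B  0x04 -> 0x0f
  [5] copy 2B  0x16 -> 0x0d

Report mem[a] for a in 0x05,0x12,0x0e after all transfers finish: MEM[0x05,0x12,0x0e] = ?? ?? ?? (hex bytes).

MEM[0x05,0x12,0x0e] = e6 1b e6

[0] 0x00->0x14 len=3 : 0b aa 1b
[1] 0x15->0x02 len=2 : aa 1b
[2] 0x16->0x07 len=4 : 1b e6 f7 0b
[3] 0x16->0x00 len=2 : 1b e6
[4] 0x04->0x0f len=8 : 40 e6 08 1b e6 f7 0b 7e
[5] 0x16->0x0d len=2 : 7e e6
query mem[0x05]=0xe6, mem[0x12]=0x1b, mem[0x0e]=0xe6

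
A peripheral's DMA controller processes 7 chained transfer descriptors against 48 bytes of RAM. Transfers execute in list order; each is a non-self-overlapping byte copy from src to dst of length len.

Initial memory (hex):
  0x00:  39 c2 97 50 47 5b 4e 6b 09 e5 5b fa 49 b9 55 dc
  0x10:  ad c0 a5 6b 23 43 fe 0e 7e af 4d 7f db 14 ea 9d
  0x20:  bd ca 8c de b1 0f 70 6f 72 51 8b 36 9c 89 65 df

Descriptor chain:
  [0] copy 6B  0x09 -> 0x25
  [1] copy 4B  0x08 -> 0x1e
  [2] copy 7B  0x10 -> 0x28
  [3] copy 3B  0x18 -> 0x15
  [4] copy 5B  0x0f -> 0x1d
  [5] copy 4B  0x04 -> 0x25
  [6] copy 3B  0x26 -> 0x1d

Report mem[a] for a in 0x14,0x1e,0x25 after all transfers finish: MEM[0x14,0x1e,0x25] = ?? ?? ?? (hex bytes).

MEM[0x14,0x1e,0x25] = 23 4e 47

[0] 0x09->0x25 len=6 : e5 5b fa 49 b9 55
[1] 0x08->0x1e len=4 : 09 e5 5b fa
[2] 0x10->0x28 len=7 : ad c0 a5 6b 23 43 fe
[3] 0x18->0x15 len=3 : 7e af 4d
[4] 0x0f->0x1d len=5 : dc ad c0 a5 6b
[5] 0x04->0x25 len=4 : 47 5b 4e 6b
[6] 0x26->0x1d len=3 : 5b 4e 6b
query mem[0x14]=0x23, mem[0x1e]=0x4e, mem[0x25]=0x47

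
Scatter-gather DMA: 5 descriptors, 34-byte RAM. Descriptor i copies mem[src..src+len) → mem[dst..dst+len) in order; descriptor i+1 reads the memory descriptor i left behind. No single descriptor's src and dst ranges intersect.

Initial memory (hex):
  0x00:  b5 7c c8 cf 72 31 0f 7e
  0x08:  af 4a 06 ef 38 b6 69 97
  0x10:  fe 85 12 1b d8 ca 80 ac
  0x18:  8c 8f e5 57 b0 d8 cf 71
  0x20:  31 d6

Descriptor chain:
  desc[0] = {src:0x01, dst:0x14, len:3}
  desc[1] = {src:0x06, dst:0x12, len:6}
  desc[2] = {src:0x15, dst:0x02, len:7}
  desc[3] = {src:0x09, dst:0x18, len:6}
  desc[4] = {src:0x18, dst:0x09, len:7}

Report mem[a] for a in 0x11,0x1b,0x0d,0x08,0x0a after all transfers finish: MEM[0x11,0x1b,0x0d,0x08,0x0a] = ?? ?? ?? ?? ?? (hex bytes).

MEM[0x11,0x1b,0x0d,0x08,0x0a] = 85 38 b6 57 06

[0] 0x01->0x14 len=3 : 7c c8 cf
[1] 0x06->0x12 len=6 : 0f 7e af 4a 06 ef
[2] 0x15->0x02 len=7 : 4a 06 ef 8c 8f e5 57
[3] 0x09->0x18 len=6 : 4a 06 ef 38 b6 69
[4] 0x18->0x09 len=7 : 4a 06 ef 38 b6 69 cf
query mem[0x11]=0x85, mem[0x1b]=0x38, mem[0x0d]=0xb6, mem[0x08]=0x57, mem[0x0a]=0x06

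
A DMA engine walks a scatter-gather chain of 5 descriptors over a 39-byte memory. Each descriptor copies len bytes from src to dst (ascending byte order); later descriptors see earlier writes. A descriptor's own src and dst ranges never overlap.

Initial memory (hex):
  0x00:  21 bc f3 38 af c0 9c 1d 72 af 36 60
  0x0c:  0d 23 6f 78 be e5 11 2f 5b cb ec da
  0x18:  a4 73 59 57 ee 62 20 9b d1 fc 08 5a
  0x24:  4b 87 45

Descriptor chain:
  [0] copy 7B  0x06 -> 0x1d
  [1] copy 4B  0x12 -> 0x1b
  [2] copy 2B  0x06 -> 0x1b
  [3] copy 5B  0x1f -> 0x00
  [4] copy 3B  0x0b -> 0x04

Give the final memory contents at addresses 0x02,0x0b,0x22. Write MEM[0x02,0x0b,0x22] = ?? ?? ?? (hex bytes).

MEM[0x02,0x0b,0x22] = 36 60 60

  after D0: wrote 7B at 0x1d = 9c1d72af36600d
  after D1: wrote 4B at 0x1b = 112f5bcb
  after D2: wrote 2B at 0x1b = 9c1d
  after D3: wrote 5B at 0x00 = 72af36600d
  after D4: wrote 3B at 0x04 = 600d23
query mem[0x02]=0x36, mem[0x0b]=0x60, mem[0x22]=0x60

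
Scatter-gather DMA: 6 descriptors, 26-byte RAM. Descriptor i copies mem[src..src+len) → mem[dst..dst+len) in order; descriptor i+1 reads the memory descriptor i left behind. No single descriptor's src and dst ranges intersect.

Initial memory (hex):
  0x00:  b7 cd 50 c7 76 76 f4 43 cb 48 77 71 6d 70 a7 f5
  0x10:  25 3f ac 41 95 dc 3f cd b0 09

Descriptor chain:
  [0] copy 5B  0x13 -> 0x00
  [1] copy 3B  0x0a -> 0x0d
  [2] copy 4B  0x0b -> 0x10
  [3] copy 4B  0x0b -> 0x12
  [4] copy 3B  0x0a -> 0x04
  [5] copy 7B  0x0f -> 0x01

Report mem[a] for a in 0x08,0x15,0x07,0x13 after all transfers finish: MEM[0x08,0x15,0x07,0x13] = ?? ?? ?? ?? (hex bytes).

D0: mem[0x00..0x04] <- [41 95 dc 3f cd]
D1: mem[0x0d..0x0f] <- [77 71 6d]
D2: mem[0x10..0x13] <- [71 6d 77 71]
D3: mem[0x12..0x15] <- [71 6d 77 71]
D4: mem[0x04..0x06] <- [77 71 6d]
D5: mem[0x01..0x07] <- [6d 71 6d 71 6d 77 71]
query mem[0x08]=0xcb, mem[0x15]=0x71, mem[0x07]=0x71, mem[0x13]=0x6d

MEM[0x08,0x15,0x07,0x13] = cb 71 71 6d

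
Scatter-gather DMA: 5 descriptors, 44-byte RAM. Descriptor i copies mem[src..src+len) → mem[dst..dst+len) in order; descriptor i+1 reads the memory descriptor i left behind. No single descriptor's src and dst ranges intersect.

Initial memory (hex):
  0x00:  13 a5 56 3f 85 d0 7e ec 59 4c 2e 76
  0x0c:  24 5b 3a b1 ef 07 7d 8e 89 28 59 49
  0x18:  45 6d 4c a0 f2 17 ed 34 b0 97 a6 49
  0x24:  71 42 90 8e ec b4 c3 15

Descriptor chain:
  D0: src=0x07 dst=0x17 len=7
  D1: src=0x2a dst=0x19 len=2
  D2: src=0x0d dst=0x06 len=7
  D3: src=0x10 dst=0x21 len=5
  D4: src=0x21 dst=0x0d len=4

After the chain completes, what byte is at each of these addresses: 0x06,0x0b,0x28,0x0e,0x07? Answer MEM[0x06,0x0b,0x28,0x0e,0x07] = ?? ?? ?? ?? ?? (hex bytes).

MEM[0x06,0x0b,0x28,0x0e,0x07] = 5b 7d ec 07 3a

D0: mem[0x17..0x1d] <- [ec 59 4c 2e 76 24 5b]
D1: mem[0x19..0x1a] <- [c3 15]
D2: mem[0x06..0x0c] <- [5b 3a b1 ef 07 7d 8e]
D3: mem[0x21..0x25] <- [ef 07 7d 8e 89]
D4: mem[0x0d..0x10] <- [ef 07 7d 8e]
query mem[0x06]=0x5b, mem[0x0b]=0x7d, mem[0x28]=0xec, mem[0x0e]=0x07, mem[0x07]=0x3a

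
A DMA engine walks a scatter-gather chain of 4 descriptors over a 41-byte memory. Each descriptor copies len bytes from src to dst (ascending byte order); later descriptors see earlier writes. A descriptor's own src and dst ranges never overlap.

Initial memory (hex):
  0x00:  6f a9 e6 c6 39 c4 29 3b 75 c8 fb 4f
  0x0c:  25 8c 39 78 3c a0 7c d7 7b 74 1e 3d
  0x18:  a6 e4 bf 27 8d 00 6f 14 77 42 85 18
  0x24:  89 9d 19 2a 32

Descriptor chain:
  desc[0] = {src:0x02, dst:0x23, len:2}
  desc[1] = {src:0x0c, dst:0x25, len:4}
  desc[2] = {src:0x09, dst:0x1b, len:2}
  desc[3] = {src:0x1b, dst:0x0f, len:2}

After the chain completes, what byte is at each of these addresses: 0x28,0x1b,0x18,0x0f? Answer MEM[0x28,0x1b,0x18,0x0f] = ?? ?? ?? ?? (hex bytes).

  after D0: wrote 2B at 0x23 = e6c6
  after D1: wrote 4B at 0x25 = 258c3978
  after D2: wrote 2B at 0x1b = c8fb
  after D3: wrote 2B at 0x0f = c8fb
query mem[0x28]=0x78, mem[0x1b]=0xc8, mem[0x18]=0xa6, mem[0x0f]=0xc8

MEM[0x28,0x1b,0x18,0x0f] = 78 c8 a6 c8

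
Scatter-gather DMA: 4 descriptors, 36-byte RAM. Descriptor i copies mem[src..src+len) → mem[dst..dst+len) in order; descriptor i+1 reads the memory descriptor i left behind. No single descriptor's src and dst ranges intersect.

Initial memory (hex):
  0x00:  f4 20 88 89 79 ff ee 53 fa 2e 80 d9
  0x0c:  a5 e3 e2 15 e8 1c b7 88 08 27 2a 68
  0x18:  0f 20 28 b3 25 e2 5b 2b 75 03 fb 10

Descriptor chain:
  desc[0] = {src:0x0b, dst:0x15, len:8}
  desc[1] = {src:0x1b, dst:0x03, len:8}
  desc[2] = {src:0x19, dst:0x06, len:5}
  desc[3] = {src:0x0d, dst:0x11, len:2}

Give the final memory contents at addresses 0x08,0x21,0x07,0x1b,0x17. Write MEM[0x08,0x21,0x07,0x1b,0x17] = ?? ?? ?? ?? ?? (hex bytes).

[0] 0x0b->0x15 len=8 : d9 a5 e3 e2 15 e8 1c b7
[1] 0x1b->0x03 len=8 : 1c b7 e2 5b 2b 75 03 fb
[2] 0x19->0x06 len=5 : 15 e8 1c b7 e2
[3] 0x0d->0x11 len=2 : e3 e2
query mem[0x08]=0x1c, mem[0x21]=0x03, mem[0x07]=0xe8, mem[0x1b]=0x1c, mem[0x17]=0xe3

MEM[0x08,0x21,0x07,0x1b,0x17] = 1c 03 e8 1c e3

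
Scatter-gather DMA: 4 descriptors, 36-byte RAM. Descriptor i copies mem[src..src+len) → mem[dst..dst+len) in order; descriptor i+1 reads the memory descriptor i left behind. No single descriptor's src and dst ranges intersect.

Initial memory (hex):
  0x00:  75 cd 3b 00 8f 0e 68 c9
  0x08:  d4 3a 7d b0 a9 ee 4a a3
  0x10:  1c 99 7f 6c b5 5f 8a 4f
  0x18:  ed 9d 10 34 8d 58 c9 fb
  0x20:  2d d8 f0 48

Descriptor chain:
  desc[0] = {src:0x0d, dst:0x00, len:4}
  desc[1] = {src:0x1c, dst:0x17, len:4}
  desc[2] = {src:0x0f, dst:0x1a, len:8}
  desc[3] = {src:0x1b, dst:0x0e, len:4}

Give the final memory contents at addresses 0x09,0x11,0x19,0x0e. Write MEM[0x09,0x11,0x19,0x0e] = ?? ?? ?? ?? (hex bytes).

MEM[0x09,0x11,0x19,0x0e] = 3a 6c c9 1c

#0 dst[0x00+4] := {0xee,0x4a,0xa3,0x1c}
#1 dst[0x17+4] := {0x8d,0x58,0xc9,0xfb}
#2 dst[0x1a+8] := {0xa3,0x1c,0x99,0x7f,0x6c,0xb5,0x5f,0x8a}
#3 dst[0x0e+4] := {0x1c,0x99,0x7f,0x6c}
query mem[0x09]=0x3a, mem[0x11]=0x6c, mem[0x19]=0xc9, mem[0x0e]=0x1c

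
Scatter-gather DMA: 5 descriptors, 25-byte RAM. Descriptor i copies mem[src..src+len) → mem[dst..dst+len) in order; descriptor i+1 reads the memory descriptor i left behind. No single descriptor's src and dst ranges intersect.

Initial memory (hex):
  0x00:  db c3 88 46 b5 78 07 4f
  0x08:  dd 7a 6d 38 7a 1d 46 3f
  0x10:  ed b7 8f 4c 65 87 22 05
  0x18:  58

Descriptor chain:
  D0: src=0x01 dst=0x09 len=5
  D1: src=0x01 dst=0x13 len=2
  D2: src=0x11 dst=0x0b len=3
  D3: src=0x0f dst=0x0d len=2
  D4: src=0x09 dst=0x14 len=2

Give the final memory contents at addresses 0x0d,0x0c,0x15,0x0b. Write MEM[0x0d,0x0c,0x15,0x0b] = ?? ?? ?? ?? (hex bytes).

MEM[0x0d,0x0c,0x15,0x0b] = 3f 8f 88 b7

D0: mem[0x09..0x0d] <- [c3 88 46 b5 78]
D1: mem[0x13..0x14] <- [c3 88]
D2: mem[0x0b..0x0d] <- [b7 8f c3]
D3: mem[0x0d..0x0e] <- [3f ed]
D4: mem[0x14..0x15] <- [c3 88]
query mem[0x0d]=0x3f, mem[0x0c]=0x8f, mem[0x15]=0x88, mem[0x0b]=0xb7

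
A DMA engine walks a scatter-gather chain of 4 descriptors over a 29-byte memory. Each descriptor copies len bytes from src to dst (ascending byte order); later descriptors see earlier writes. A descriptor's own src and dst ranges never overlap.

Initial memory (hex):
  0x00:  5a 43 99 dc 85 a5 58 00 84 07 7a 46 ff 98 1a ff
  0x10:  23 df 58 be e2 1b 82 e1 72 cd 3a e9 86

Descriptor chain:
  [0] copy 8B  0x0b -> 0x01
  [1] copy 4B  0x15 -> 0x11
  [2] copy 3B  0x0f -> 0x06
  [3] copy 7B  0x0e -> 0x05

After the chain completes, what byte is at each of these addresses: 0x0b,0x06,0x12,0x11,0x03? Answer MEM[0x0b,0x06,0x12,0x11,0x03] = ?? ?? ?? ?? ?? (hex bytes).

[0] 0x0b->0x01 len=8 : 46 ff 98 1a ff 23 df 58
[1] 0x15->0x11 len=4 : 1b 82 e1 72
[2] 0x0f->0x06 len=3 : ff 23 1b
[3] 0x0e->0x05 len=7 : 1a ff 23 1b 82 e1 72
query mem[0x0b]=0x72, mem[0x06]=0xff, mem[0x12]=0x82, mem[0x11]=0x1b, mem[0x03]=0x98

MEM[0x0b,0x06,0x12,0x11,0x03] = 72 ff 82 1b 98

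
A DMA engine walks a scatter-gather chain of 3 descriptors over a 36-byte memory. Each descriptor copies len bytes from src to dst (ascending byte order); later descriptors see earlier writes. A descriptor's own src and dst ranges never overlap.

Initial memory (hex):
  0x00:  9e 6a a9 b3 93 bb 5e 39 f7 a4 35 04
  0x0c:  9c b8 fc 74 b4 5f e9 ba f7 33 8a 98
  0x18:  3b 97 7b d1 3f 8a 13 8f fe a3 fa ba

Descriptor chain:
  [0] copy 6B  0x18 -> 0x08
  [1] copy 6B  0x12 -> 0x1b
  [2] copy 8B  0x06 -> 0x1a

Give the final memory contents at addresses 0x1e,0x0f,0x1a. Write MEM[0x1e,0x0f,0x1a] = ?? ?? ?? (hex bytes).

#0 dst[0x08+6] := {0x3b,0x97,0x7b,0xd1,0x3f,0x8a}
#1 dst[0x1b+6] := {0xe9,0xba,0xf7,0x33,0x8a,0x98}
#2 dst[0x1a+8] := {0x5e,0x39,0x3b,0x97,0x7b,0xd1,0x3f,0x8a}
query mem[0x1e]=0x7b, mem[0x0f]=0x74, mem[0x1a]=0x5e

MEM[0x1e,0x0f,0x1a] = 7b 74 5e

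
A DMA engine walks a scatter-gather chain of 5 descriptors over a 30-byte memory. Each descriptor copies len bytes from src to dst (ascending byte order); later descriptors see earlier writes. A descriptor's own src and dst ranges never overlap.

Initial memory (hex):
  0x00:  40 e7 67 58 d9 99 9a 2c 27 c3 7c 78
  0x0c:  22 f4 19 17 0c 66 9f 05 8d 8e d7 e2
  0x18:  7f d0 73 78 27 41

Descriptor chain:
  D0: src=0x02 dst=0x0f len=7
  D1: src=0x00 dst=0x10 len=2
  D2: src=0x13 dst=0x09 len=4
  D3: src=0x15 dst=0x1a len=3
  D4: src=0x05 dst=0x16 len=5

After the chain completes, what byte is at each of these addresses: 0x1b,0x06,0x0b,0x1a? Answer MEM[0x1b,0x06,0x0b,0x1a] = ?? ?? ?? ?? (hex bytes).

D0: mem[0x0f..0x15] <- [67 58 d9 99 9a 2c 27]
D1: mem[0x10..0x11] <- [40 e7]
D2: mem[0x09..0x0c] <- [9a 2c 27 d7]
D3: mem[0x1a..0x1c] <- [27 d7 e2]
D4: mem[0x16..0x1a] <- [99 9a 2c 27 9a]
query mem[0x1b]=0xd7, mem[0x06]=0x9a, mem[0x0b]=0x27, mem[0x1a]=0x9a

MEM[0x1b,0x06,0x0b,0x1a] = d7 9a 27 9a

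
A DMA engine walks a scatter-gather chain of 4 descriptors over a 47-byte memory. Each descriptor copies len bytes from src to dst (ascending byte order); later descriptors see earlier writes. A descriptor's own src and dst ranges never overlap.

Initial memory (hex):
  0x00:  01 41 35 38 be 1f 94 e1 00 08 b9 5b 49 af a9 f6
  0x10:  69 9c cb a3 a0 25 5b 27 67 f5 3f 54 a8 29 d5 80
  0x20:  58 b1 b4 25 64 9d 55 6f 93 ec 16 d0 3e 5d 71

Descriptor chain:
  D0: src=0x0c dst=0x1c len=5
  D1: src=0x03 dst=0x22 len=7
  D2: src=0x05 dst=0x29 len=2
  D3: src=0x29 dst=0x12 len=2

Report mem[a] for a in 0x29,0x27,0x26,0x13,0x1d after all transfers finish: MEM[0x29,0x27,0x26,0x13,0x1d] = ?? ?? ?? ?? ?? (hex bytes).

[0] 0x0c->0x1c len=5 : 49 af a9 f6 69
[1] 0x03->0x22 len=7 : 38 be 1f 94 e1 00 08
[2] 0x05->0x29 len=2 : 1f 94
[3] 0x29->0x12 len=2 : 1f 94
query mem[0x29]=0x1f, mem[0x27]=0x00, mem[0x26]=0xe1, mem[0x13]=0x94, mem[0x1d]=0xaf

MEM[0x29,0x27,0x26,0x13,0x1d] = 1f 00 e1 94 af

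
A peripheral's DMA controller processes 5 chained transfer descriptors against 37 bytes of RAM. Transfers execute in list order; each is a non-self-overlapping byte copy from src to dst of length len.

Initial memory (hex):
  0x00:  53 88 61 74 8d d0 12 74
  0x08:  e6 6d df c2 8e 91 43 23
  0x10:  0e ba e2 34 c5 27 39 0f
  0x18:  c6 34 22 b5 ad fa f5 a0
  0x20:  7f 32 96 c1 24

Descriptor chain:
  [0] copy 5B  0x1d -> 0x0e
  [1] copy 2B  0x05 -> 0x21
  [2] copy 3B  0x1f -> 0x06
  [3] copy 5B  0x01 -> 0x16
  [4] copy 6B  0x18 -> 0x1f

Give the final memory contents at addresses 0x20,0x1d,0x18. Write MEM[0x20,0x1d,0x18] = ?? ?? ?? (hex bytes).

  after D0: wrote 5B at 0x0e = faf5a07f32
  after D1: wrote 2B at 0x21 = d012
  after D2: wrote 3B at 0x06 = a07fd0
  after D3: wrote 5B at 0x16 = 8861748dd0
  after D4: wrote 6B at 0x1f = 748dd0b5adfa
query mem[0x20]=0x8d, mem[0x1d]=0xfa, mem[0x18]=0x74

MEM[0x20,0x1d,0x18] = 8d fa 74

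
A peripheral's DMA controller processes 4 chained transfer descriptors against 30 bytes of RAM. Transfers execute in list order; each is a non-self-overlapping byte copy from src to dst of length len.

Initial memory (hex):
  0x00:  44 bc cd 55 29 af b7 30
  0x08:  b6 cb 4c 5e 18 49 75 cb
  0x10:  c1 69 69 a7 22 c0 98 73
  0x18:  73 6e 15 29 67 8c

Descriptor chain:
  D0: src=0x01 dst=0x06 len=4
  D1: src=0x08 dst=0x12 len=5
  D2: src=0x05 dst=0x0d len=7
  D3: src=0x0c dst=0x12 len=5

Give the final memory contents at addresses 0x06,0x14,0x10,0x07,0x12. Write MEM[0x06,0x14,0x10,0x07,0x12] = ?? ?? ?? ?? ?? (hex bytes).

  after D0: wrote 4B at 0x06 = bccd5529
  after D1: wrote 5B at 0x12 = 55294c5e18
  after D2: wrote 7B at 0x0d = afbccd55294c5e
  after D3: wrote 5B at 0x12 = 18afbccd55
query mem[0x06]=0xbc, mem[0x14]=0xbc, mem[0x10]=0x55, mem[0x07]=0xcd, mem[0x12]=0x18

MEM[0x06,0x14,0x10,0x07,0x12] = bc bc 55 cd 18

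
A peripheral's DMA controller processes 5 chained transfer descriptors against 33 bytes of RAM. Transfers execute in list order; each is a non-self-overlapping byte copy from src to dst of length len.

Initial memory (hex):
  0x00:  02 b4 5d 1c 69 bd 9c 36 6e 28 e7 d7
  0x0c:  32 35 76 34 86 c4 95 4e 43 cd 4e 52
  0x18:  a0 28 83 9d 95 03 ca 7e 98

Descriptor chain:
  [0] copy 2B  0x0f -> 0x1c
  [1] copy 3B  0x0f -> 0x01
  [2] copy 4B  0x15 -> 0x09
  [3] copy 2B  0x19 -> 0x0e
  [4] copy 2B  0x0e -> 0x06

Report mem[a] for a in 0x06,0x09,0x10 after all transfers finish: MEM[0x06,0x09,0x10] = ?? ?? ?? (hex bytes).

#0 dst[0x1c+2] := {0x34,0x86}
#1 dst[0x01+3] := {0x34,0x86,0xc4}
#2 dst[0x09+4] := {0xcd,0x4e,0x52,0xa0}
#3 dst[0x0e+2] := {0x28,0x83}
#4 dst[0x06+2] := {0x28,0x83}
query mem[0x06]=0x28, mem[0x09]=0xcd, mem[0x10]=0x86

MEM[0x06,0x09,0x10] = 28 cd 86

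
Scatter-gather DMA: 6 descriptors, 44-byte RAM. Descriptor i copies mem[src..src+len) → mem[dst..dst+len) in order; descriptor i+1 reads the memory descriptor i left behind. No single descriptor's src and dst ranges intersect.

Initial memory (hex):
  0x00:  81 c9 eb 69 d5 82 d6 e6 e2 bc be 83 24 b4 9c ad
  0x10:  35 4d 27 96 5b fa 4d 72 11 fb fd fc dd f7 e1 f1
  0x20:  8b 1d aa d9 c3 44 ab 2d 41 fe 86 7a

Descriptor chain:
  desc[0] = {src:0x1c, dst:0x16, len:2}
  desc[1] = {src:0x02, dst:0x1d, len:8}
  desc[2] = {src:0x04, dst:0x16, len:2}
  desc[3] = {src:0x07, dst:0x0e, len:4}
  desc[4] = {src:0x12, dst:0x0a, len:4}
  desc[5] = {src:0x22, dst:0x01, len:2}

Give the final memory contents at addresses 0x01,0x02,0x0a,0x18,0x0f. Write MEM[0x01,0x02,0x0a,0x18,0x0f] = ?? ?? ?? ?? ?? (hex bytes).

  after D0: wrote 2B at 0x16 = ddf7
  after D1: wrote 8B at 0x1d = eb69d582d6e6e2bc
  after D2: wrote 2B at 0x16 = d582
  after D3: wrote 4B at 0x0e = e6e2bcbe
  after D4: wrote 4B at 0x0a = 27965bfa
  after D5: wrote 2B at 0x01 = e6e2
query mem[0x01]=0xe6, mem[0x02]=0xe2, mem[0x0a]=0x27, mem[0x18]=0x11, mem[0x0f]=0xe2

MEM[0x01,0x02,0x0a,0x18,0x0f] = e6 e2 27 11 e2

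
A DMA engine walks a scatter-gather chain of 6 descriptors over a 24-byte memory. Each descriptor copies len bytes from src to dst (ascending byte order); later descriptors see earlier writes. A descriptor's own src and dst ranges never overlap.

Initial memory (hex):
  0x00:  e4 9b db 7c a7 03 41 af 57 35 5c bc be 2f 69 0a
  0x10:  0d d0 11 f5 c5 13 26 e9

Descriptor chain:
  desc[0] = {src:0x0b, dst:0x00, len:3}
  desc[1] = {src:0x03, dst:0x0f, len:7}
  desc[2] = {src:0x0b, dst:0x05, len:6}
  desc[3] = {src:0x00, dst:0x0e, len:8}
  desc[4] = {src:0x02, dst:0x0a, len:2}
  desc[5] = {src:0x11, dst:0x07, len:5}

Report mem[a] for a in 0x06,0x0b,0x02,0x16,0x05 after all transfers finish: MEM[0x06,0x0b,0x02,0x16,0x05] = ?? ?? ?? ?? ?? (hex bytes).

MEM[0x06,0x0b,0x02,0x16,0x05] = be 2f 2f 26 bc

[0] 0x0b->0x00 len=3 : bc be 2f
[1] 0x03->0x0f len=7 : 7c a7 03 41 af 57 35
[2] 0x0b->0x05 len=6 : bc be 2f 69 7c a7
[3] 0x00->0x0e len=8 : bc be 2f 7c a7 bc be 2f
[4] 0x02->0x0a len=2 : 2f 7c
[5] 0x11->0x07 len=5 : 7c a7 bc be 2f
query mem[0x06]=0xbe, mem[0x0b]=0x2f, mem[0x02]=0x2f, mem[0x16]=0x26, mem[0x05]=0xbc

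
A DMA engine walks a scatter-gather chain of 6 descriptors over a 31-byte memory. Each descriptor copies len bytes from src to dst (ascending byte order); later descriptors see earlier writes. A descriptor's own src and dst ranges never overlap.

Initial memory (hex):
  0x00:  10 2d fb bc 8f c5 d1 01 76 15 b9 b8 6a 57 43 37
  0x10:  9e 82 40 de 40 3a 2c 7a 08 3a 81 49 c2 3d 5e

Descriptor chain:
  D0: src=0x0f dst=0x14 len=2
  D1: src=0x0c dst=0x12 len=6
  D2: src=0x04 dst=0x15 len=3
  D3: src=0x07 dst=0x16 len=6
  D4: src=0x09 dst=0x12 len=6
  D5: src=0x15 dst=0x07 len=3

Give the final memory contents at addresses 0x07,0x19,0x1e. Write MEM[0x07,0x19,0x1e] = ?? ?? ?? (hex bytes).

MEM[0x07,0x19,0x1e] = 6a b9 5e

[0] 0x0f->0x14 len=2 : 37 9e
[1] 0x0c->0x12 len=6 : 6a 57 43 37 9e 82
[2] 0x04->0x15 len=3 : 8f c5 d1
[3] 0x07->0x16 len=6 : 01 76 15 b9 b8 6a
[4] 0x09->0x12 len=6 : 15 b9 b8 6a 57 43
[5] 0x15->0x07 len=3 : 6a 57 43
query mem[0x07]=0x6a, mem[0x19]=0xb9, mem[0x1e]=0x5e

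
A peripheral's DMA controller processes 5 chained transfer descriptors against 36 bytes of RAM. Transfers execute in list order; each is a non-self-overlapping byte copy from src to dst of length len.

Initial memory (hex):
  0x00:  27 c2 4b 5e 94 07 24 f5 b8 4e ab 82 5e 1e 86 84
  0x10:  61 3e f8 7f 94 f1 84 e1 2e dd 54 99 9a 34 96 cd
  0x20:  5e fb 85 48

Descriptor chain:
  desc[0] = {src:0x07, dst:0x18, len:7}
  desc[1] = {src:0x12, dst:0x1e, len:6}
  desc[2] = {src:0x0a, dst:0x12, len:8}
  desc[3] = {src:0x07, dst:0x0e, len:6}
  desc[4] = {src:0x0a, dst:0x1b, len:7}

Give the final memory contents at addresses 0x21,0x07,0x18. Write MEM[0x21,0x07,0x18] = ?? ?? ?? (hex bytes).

MEM[0x21,0x07,0x18] = 4e f5 61

  after D0: wrote 7B at 0x18 = f5b84eab825e1e
  after D1: wrote 6B at 0x1e = f87f94f184e1
  after D2: wrote 8B at 0x12 = ab825e1e8684613e
  after D3: wrote 6B at 0x0e = f5b84eab825e
  after D4: wrote 7B at 0x1b = ab825e1ef5b84e
query mem[0x21]=0x4e, mem[0x07]=0xf5, mem[0x18]=0x61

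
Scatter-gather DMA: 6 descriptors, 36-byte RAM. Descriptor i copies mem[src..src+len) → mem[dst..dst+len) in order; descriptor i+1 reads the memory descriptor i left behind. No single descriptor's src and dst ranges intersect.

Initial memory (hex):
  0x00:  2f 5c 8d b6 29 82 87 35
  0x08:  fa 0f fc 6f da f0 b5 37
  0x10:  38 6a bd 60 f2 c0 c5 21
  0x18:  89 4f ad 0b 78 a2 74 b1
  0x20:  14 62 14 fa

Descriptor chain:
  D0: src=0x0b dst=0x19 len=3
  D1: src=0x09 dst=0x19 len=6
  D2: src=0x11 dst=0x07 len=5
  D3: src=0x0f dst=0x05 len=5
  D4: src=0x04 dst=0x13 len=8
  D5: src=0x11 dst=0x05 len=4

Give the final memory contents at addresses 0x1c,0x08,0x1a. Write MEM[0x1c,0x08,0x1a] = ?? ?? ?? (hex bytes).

MEM[0x1c,0x08,0x1a] = da 37 c0

#0 dst[0x19+3] := {0x6f,0xda,0xf0}
#1 dst[0x19+6] := {0x0f,0xfc,0x6f,0xda,0xf0,0xb5}
#2 dst[0x07+5] := {0x6a,0xbd,0x60,0xf2,0xc0}
#3 dst[0x05+5] := {0x37,0x38,0x6a,0xbd,0x60}
#4 dst[0x13+8] := {0x29,0x37,0x38,0x6a,0xbd,0x60,0xf2,0xc0}
#5 dst[0x05+4] := {0x6a,0xbd,0x29,0x37}
query mem[0x1c]=0xda, mem[0x08]=0x37, mem[0x1a]=0xc0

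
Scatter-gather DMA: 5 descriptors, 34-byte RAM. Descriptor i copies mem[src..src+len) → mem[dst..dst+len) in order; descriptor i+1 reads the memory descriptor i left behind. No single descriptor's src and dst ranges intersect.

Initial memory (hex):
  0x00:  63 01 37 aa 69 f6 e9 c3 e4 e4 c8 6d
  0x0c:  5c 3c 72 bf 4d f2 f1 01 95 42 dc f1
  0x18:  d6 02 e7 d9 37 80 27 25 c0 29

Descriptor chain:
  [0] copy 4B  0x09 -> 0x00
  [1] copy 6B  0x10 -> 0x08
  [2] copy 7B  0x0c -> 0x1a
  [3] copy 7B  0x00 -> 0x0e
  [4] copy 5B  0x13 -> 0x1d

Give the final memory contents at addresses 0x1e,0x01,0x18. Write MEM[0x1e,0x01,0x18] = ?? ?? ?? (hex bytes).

[0] 0x09->0x00 len=4 : e4 c8 6d 5c
[1] 0x10->0x08 len=6 : 4d f2 f1 01 95 42
[2] 0x0c->0x1a len=7 : 95 42 72 bf 4d f2 f1
[3] 0x00->0x0e len=7 : e4 c8 6d 5c 69 f6 e9
[4] 0x13->0x1d len=5 : f6 e9 42 dc f1
query mem[0x1e]=0xe9, mem[0x01]=0xc8, mem[0x18]=0xd6

MEM[0x1e,0x01,0x18] = e9 c8 d6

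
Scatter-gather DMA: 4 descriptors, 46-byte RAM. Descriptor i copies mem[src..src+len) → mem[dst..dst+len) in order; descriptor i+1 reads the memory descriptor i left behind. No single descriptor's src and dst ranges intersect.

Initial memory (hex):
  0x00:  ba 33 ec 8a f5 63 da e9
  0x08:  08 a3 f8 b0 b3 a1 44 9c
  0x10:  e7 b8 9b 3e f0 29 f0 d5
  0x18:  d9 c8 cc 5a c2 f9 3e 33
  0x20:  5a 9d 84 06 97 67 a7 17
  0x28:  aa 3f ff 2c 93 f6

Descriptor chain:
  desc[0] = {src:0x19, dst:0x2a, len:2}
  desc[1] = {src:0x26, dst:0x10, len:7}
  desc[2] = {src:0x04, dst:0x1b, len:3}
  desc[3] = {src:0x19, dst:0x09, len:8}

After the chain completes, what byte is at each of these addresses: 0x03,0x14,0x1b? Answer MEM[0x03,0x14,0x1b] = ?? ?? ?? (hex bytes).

MEM[0x03,0x14,0x1b] = 8a c8 f5

D0: mem[0x2a..0x2b] <- [c8 cc]
D1: mem[0x10..0x16] <- [a7 17 aa 3f c8 cc 93]
D2: mem[0x1b..0x1d] <- [f5 63 da]
D3: mem[0x09..0x10] <- [c8 cc f5 63 da 3e 33 5a]
query mem[0x03]=0x8a, mem[0x14]=0xc8, mem[0x1b]=0xf5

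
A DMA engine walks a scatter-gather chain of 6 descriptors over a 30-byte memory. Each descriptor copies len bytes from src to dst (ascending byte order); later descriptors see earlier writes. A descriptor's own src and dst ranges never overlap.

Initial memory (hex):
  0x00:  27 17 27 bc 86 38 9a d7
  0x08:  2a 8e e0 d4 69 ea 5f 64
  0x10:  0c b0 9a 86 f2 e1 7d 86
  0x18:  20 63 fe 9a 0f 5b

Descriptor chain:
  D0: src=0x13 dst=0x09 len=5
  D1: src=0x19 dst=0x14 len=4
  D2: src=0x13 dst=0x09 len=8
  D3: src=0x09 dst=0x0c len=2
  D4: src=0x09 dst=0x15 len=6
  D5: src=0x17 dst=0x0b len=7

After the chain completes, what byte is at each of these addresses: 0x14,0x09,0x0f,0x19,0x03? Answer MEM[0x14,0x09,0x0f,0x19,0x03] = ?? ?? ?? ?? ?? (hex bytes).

MEM[0x14,0x09,0x0f,0x19,0x03] = 63 86 9a 63 bc

[0] 0x13->0x09 len=5 : 86 f2 e1 7d 86
[1] 0x19->0x14 len=4 : 63 fe 9a 0f
[2] 0x13->0x09 len=8 : 86 63 fe 9a 0f 20 63 fe
[3] 0x09->0x0c len=2 : 86 63
[4] 0x09->0x15 len=6 : 86 63 fe 86 63 20
[5] 0x17->0x0b len=7 : fe 86 63 20 9a 0f 5b
query mem[0x14]=0x63, mem[0x09]=0x86, mem[0x0f]=0x9a, mem[0x19]=0x63, mem[0x03]=0xbc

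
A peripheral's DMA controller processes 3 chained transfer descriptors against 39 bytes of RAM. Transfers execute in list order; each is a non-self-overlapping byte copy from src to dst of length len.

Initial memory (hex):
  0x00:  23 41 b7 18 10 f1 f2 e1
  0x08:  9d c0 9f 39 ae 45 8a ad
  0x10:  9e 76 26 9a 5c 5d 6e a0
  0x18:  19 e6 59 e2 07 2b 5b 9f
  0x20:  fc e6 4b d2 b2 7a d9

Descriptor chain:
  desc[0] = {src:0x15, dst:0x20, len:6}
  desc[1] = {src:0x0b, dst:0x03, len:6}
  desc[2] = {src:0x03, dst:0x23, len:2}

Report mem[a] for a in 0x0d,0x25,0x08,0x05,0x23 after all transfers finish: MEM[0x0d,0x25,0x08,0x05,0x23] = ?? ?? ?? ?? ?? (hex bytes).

D0: mem[0x20..0x25] <- [5d 6e a0 19 e6 59]
D1: mem[0x03..0x08] <- [39 ae 45 8a ad 9e]
D2: mem[0x23..0x24] <- [39 ae]
query mem[0x0d]=0x45, mem[0x25]=0x59, mem[0x08]=0x9e, mem[0x05]=0x45, mem[0x23]=0x39

MEM[0x0d,0x25,0x08,0x05,0x23] = 45 59 9e 45 39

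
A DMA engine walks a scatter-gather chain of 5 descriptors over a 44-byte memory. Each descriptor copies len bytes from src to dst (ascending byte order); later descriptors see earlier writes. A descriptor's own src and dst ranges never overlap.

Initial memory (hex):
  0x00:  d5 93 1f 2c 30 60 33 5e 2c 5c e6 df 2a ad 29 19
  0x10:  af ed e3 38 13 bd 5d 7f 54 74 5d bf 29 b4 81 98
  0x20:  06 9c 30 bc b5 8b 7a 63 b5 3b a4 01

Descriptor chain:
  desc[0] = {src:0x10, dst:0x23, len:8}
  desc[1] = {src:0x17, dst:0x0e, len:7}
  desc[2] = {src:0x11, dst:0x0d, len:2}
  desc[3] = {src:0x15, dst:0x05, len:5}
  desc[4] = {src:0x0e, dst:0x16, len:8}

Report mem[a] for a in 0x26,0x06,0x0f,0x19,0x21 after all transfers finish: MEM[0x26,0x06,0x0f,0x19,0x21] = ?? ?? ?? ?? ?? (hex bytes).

MEM[0x26,0x06,0x0f,0x19,0x21] = 38 5d 54 5d 9c

#0 dst[0x23+8] := {0xaf,0xed,0xe3,0x38,0x13,0xbd,0x5d,0x7f}
#1 dst[0x0e+7] := {0x7f,0x54,0x74,0x5d,0xbf,0x29,0xb4}
#2 dst[0x0d+2] := {0x5d,0xbf}
#3 dst[0x05+5] := {0xbd,0x5d,0x7f,0x54,0x74}
#4 dst[0x16+8] := {0xbf,0x54,0x74,0x5d,0xbf,0x29,0xb4,0xbd}
query mem[0x26]=0x38, mem[0x06]=0x5d, mem[0x0f]=0x54, mem[0x19]=0x5d, mem[0x21]=0x9c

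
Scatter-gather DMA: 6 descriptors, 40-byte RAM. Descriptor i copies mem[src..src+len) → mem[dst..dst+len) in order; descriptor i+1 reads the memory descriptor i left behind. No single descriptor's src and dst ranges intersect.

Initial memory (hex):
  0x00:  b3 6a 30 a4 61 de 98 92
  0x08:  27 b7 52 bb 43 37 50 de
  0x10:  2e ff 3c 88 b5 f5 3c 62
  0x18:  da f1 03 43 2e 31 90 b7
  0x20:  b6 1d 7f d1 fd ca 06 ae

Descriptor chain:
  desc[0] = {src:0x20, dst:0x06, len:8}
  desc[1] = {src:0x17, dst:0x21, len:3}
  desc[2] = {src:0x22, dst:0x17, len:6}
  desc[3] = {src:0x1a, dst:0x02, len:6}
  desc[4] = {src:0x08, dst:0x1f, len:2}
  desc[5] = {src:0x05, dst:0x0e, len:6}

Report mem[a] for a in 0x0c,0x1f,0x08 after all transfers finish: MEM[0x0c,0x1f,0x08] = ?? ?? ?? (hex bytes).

MEM[0x0c,0x1f,0x08] = 06 7f 7f

D0: mem[0x06..0x0d] <- [b6 1d 7f d1 fd ca 06 ae]
D1: mem[0x21..0x23] <- [62 da f1]
D2: mem[0x17..0x1c] <- [da f1 fd ca 06 ae]
D3: mem[0x02..0x07] <- [ca 06 ae 31 90 b7]
D4: mem[0x1f..0x20] <- [7f d1]
D5: mem[0x0e..0x13] <- [31 90 b7 7f d1 fd]
query mem[0x0c]=0x06, mem[0x1f]=0x7f, mem[0x08]=0x7f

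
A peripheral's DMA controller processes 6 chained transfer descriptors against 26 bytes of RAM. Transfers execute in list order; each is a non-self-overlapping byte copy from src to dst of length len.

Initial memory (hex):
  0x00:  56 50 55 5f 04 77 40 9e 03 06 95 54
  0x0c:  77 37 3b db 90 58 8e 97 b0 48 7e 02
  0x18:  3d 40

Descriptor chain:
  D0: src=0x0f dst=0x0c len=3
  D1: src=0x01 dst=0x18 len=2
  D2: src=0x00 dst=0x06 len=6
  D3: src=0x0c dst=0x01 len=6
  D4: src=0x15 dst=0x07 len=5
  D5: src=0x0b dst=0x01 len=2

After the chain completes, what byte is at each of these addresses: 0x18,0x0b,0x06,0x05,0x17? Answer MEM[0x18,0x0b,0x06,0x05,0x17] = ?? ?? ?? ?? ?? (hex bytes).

[0] 0x0f->0x0c len=3 : db 90 58
[1] 0x01->0x18 len=2 : 50 55
[2] 0x00->0x06 len=6 : 56 50 55 5f 04 77
[3] 0x0c->0x01 len=6 : db 90 58 db 90 58
[4] 0x15->0x07 len=5 : 48 7e 02 50 55
[5] 0x0b->0x01 len=2 : 55 db
query mem[0x18]=0x50, mem[0x0b]=0x55, mem[0x06]=0x58, mem[0x05]=0x90, mem[0x17]=0x02

MEM[0x18,0x0b,0x06,0x05,0x17] = 50 55 58 90 02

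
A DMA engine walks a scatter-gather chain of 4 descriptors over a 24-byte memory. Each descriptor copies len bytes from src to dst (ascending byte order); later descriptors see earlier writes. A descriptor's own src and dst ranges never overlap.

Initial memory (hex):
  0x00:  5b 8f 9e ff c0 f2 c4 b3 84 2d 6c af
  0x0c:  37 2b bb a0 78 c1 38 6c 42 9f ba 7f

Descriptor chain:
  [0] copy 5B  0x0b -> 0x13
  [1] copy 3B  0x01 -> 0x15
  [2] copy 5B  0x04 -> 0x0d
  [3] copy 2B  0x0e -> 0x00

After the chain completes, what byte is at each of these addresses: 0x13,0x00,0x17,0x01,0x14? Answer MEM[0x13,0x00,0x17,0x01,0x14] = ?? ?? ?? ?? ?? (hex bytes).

[0] 0x0b->0x13 len=5 : af 37 2b bb a0
[1] 0x01->0x15 len=3 : 8f 9e ff
[2] 0x04->0x0d len=5 : c0 f2 c4 b3 84
[3] 0x0e->0x00 len=2 : f2 c4
query mem[0x13]=0xaf, mem[0x00]=0xf2, mem[0x17]=0xff, mem[0x01]=0xc4, mem[0x14]=0x37

MEM[0x13,0x00,0x17,0x01,0x14] = af f2 ff c4 37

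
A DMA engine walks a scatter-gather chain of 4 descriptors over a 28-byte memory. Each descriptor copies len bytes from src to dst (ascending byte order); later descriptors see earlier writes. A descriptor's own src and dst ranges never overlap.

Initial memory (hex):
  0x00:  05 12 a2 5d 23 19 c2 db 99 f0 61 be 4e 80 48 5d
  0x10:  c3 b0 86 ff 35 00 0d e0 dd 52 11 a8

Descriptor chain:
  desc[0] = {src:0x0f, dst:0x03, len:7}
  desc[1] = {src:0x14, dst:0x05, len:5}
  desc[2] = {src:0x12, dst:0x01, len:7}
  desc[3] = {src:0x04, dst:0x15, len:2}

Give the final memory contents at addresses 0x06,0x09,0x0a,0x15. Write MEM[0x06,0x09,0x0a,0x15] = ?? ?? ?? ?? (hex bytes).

D0: mem[0x03..0x09] <- [5d c3 b0 86 ff 35 00]
D1: mem[0x05..0x09] <- [35 00 0d e0 dd]
D2: mem[0x01..0x07] <- [86 ff 35 00 0d e0 dd]
D3: mem[0x15..0x16] <- [00 0d]
query mem[0x06]=0xe0, mem[0x09]=0xdd, mem[0x0a]=0x61, mem[0x15]=0x00

MEM[0x06,0x09,0x0a,0x15] = e0 dd 61 00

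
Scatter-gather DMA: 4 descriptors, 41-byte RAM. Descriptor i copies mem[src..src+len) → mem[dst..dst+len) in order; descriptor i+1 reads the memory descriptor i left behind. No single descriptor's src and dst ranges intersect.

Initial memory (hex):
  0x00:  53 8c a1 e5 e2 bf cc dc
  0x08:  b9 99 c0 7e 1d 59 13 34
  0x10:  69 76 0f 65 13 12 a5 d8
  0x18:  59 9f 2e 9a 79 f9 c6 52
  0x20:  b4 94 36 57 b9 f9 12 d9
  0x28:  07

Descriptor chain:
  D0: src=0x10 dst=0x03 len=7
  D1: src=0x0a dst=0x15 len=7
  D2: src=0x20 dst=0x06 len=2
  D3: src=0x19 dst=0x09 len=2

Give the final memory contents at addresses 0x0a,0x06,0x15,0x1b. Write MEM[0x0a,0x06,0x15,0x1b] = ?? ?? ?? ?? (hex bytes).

  after D0: wrote 7B at 0x03 = 69760f651312a5
  after D1: wrote 7B at 0x15 = c07e1d59133469
  after D2: wrote 2B at 0x06 = b494
  after D3: wrote 2B at 0x09 = 1334
query mem[0x0a]=0x34, mem[0x06]=0xb4, mem[0x15]=0xc0, mem[0x1b]=0x69

MEM[0x0a,0x06,0x15,0x1b] = 34 b4 c0 69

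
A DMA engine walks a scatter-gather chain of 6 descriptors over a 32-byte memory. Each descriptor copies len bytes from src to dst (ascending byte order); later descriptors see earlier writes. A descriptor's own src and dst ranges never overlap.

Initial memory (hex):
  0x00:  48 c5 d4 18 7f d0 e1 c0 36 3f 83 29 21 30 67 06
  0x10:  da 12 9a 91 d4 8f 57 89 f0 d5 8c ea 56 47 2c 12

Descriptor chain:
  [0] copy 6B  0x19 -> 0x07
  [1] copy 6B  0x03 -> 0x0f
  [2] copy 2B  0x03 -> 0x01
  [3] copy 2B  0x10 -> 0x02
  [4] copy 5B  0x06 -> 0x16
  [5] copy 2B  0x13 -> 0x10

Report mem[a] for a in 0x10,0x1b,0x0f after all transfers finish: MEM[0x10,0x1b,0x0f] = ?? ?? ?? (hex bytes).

[0] 0x19->0x07 len=6 : d5 8c ea 56 47 2c
[1] 0x03->0x0f len=6 : 18 7f d0 e1 d5 8c
[2] 0x03->0x01 len=2 : 18 7f
[3] 0x10->0x02 len=2 : 7f d0
[4] 0x06->0x16 len=5 : e1 d5 8c ea 56
[5] 0x13->0x10 len=2 : d5 8c
query mem[0x10]=0xd5, mem[0x1b]=0xea, mem[0x0f]=0x18

MEM[0x10,0x1b,0x0f] = d5 ea 18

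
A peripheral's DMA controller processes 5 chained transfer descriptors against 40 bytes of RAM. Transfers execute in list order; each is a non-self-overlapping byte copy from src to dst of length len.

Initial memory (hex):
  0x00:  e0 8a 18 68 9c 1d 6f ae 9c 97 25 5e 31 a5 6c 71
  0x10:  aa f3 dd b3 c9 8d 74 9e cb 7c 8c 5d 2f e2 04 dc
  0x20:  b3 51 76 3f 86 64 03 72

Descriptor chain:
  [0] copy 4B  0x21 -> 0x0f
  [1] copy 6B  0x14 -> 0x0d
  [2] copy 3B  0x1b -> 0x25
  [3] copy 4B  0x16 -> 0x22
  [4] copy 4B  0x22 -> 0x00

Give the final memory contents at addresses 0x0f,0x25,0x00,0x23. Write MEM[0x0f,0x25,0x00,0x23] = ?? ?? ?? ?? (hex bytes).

[0] 0x21->0x0f len=4 : 51 76 3f 86
[1] 0x14->0x0d len=6 : c9 8d 74 9e cb 7c
[2] 0x1b->0x25 len=3 : 5d 2f e2
[3] 0x16->0x22 len=4 : 74 9e cb 7c
[4] 0x22->0x00 len=4 : 74 9e cb 7c
query mem[0x0f]=0x74, mem[0x25]=0x7c, mem[0x00]=0x74, mem[0x23]=0x9e

MEM[0x0f,0x25,0x00,0x23] = 74 7c 74 9e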